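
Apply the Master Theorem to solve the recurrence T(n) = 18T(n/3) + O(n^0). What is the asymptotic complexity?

Master Theorem for T(n) = 18T(n/3) + O(n^0):

a = 18, b = 3, c = 0
log_b(a) = log_3(18) = 2.6309

Case 1: c = 0 < log_3(18) = 2.6309
T(n) = O(n^(log_3 18))

For T(n) = 18T(n/3) + O(n^0): log_3(18) = 2.6309. This is Case 1 of the Master Theorem (c < log_b(a), work dominated by leaves), giving O(n^(log_3 18)).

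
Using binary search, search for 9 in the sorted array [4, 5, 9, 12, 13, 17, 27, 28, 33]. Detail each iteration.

Binary search for 9 in [4, 5, 9, 12, 13, 17, 27, 28, 33]:

lo=0, hi=8, mid=4, arr[mid]=13 -> 13 > 9, search left half
lo=0, hi=3, mid=1, arr[mid]=5 -> 5 < 9, search right half
lo=2, hi=3, mid=2, arr[mid]=9 -> Found target at index 2!

Binary search finds 9 at index 2 after 3 comparisons. The search repeatedly halves the search space by comparing with the middle element.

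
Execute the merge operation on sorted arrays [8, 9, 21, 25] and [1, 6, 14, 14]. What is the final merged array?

Merging process:

Compare 8 vs 1: take 1 from right. Merged: [1]
Compare 8 vs 6: take 6 from right. Merged: [1, 6]
Compare 8 vs 14: take 8 from left. Merged: [1, 6, 8]
Compare 9 vs 14: take 9 from left. Merged: [1, 6, 8, 9]
Compare 21 vs 14: take 14 from right. Merged: [1, 6, 8, 9, 14]
Compare 21 vs 14: take 14 from right. Merged: [1, 6, 8, 9, 14, 14]
Append remaining from left: [21, 25]. Merged: [1, 6, 8, 9, 14, 14, 21, 25]

Final merged array: [1, 6, 8, 9, 14, 14, 21, 25]
Total comparisons: 6

The merged array is [1, 6, 8, 9, 14, 14, 21, 25], requiring 6 comparisons. The merge step runs in O(n) time where n is the total number of elements.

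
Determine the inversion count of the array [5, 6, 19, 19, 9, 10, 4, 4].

Finding inversions in [5, 6, 19, 19, 9, 10, 4, 4]:

(0, 6): arr[0]=5 > arr[6]=4
(0, 7): arr[0]=5 > arr[7]=4
(1, 6): arr[1]=6 > arr[6]=4
(1, 7): arr[1]=6 > arr[7]=4
(2, 4): arr[2]=19 > arr[4]=9
(2, 5): arr[2]=19 > arr[5]=10
(2, 6): arr[2]=19 > arr[6]=4
(2, 7): arr[2]=19 > arr[7]=4
(3, 4): arr[3]=19 > arr[4]=9
(3, 5): arr[3]=19 > arr[5]=10
(3, 6): arr[3]=19 > arr[6]=4
(3, 7): arr[3]=19 > arr[7]=4
(4, 6): arr[4]=9 > arr[6]=4
(4, 7): arr[4]=9 > arr[7]=4
(5, 6): arr[5]=10 > arr[6]=4
(5, 7): arr[5]=10 > arr[7]=4

Total inversions: 16

The array has 16 inversion(s): (0,6), (0,7), (1,6), (1,7), (2,4), (2,5), (2,6), (2,7), (3,4), (3,5), (3,6), (3,7), (4,6), (4,7), (5,6), (5,7). Each pair (i,j) satisfies i < j and arr[i] > arr[j].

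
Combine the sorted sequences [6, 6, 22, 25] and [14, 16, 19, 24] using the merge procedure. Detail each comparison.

Merging process:

Compare 6 vs 14: take 6 from left. Merged: [6]
Compare 6 vs 14: take 6 from left. Merged: [6, 6]
Compare 22 vs 14: take 14 from right. Merged: [6, 6, 14]
Compare 22 vs 16: take 16 from right. Merged: [6, 6, 14, 16]
Compare 22 vs 19: take 19 from right. Merged: [6, 6, 14, 16, 19]
Compare 22 vs 24: take 22 from left. Merged: [6, 6, 14, 16, 19, 22]
Compare 25 vs 24: take 24 from right. Merged: [6, 6, 14, 16, 19, 22, 24]
Append remaining from left: [25]. Merged: [6, 6, 14, 16, 19, 22, 24, 25]

Final merged array: [6, 6, 14, 16, 19, 22, 24, 25]
Total comparisons: 7

The merged array is [6, 6, 14, 16, 19, 22, 24, 25], requiring 7 comparisons. The merge step runs in O(n) time where n is the total number of elements.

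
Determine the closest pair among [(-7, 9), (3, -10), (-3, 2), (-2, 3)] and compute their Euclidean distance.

Computing all pairwise distances among 4 points:

d((-7, 9), (3, -10)) = 21.4709
d((-7, 9), (-3, 2)) = 8.0623
d((-7, 9), (-2, 3)) = 7.8102
d((3, -10), (-3, 2)) = 13.4164
d((3, -10), (-2, 3)) = 13.9284
d((-3, 2), (-2, 3)) = 1.4142 <-- minimum

Closest pair: (-3, 2) and (-2, 3) with distance 1.4142

The closest pair is (-3, 2) and (-2, 3) with Euclidean distance 1.4142. For 4 points, brute-force pairwise comparison is shown above. For large n, the divide-and-conquer algorithm (sort by x, recurse on halves, check the dividing strip) achieves O(n log n).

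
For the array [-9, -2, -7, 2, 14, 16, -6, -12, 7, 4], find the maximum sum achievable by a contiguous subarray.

Using Kadane's algorithm on [-9, -2, -7, 2, 14, 16, -6, -12, 7, 4]:

Scanning through the array:
Position 1 (value -2): max_ending_here = -2, max_so_far = -2
Position 2 (value -7): max_ending_here = -7, max_so_far = -2
Position 3 (value 2): max_ending_here = 2, max_so_far = 2
Position 4 (value 14): max_ending_here = 16, max_so_far = 16
Position 5 (value 16): max_ending_here = 32, max_so_far = 32
Position 6 (value -6): max_ending_here = 26, max_so_far = 32
Position 7 (value -12): max_ending_here = 14, max_so_far = 32
Position 8 (value 7): max_ending_here = 21, max_so_far = 32
Position 9 (value 4): max_ending_here = 25, max_so_far = 32

Maximum subarray: [2, 14, 16]
Maximum sum: 32

The maximum subarray is [2, 14, 16] with sum 32. This subarray runs from index 3 to index 5.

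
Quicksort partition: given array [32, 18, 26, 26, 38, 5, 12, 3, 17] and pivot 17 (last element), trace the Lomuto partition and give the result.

Lomuto partition with pivot = 17:

Initial array: [32, 18, 26, 26, 38, 5, 12, 3, 17]

arr[0]=32 > 17: no swap
arr[1]=18 > 17: no swap
arr[2]=26 > 17: no swap
arr[3]=26 > 17: no swap
arr[4]=38 > 17: no swap
arr[5]=5 <= 17: swap with position 0, array becomes [5, 18, 26, 26, 38, 32, 12, 3, 17]
arr[6]=12 <= 17: swap with position 1, array becomes [5, 12, 26, 26, 38, 32, 18, 3, 17]
arr[7]=3 <= 17: swap with position 2, array becomes [5, 12, 3, 26, 38, 32, 18, 26, 17]

Place pivot at position 3: [5, 12, 3, 17, 38, 32, 18, 26, 26]
Pivot position: 3

After partitioning with pivot 17, the array becomes [5, 12, 3, 17, 38, 32, 18, 26, 26]. The pivot is placed at index 3. All elements to the left of the pivot are <= 17, and all elements to the right are > 17.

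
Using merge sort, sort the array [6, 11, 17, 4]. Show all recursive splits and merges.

Merge sort trace:

Split: [6, 11, 17, 4] -> [6, 11] and [17, 4]
  Split: [6, 11] -> [6] and [11]
  Merge: [6] + [11] -> [6, 11]
  Split: [17, 4] -> [17] and [4]
  Merge: [17] + [4] -> [4, 17]
Merge: [6, 11] + [4, 17] -> [4, 6, 11, 17]

Final sorted array: [4, 6, 11, 17]

The merge sort proceeds by recursively splitting the array and merging sorted halves.
After all merges, the sorted array is [4, 6, 11, 17].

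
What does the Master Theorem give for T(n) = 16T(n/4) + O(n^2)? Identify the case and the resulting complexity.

Master Theorem for T(n) = 16T(n/4) + O(n^2):

a = 16, b = 4, c = 2
log_b(a) = log_4(16) = 2.0000

Case 2: c = 2 = log_4(16) = 2.0000
T(n) = O(n^2 log n) = O(n^2 log n)

For T(n) = 16T(n/4) + O(n^2): log_4(16) = 2.0000. This is Case 2 of the Master Theorem (c = log_b(a), equal work at all levels), giving O(n^2 log n).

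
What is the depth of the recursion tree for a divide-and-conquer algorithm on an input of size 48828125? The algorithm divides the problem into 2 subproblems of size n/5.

For divide and conquer with division factor 5:

Problem sizes at each level:
Level 0: 48828125
Level 1: 9765625
Level 2: 1953125
Level 3: 390625
Level 4: 78125
Level 5: 15625
Level 6: 3125
Level 7: 625
Level 8: 125
Level 9: 25
Level 10: 5
Level 11: 1

The root is level 0 and the size-1 base case is level 11 (the tree spans levels 0 through 11, i.e. 12 levels counting the root), so the depth is the number of divisions: log_5(48828125) = 11

The recursion tree depth is log_5(48828125) = 11. At each level, the problem size is divided by 5, so it takes 11 divisions to reduce to a base case of size 1. The algorithm makes 2 recursive calls at each level.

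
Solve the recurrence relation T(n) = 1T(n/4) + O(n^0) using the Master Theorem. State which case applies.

Master Theorem for T(n) = 1T(n/4) + O(n^0):

a = 1, b = 4, c = 0
log_b(a) = log_4(1) = 0.0000

Case 2: c = 0 = log_4(1) = 0.0000
T(n) = O(n^0 log n) = O(log n)

For T(n) = 1T(n/4) + O(n^0): log_4(1) = 0.0000. This is Case 2 of the Master Theorem (c = log_b(a), equal work at all levels), giving O(log n).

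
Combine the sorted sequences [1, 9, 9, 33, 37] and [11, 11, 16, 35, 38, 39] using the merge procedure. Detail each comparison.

Merging process:

Compare 1 vs 11: take 1 from left. Merged: [1]
Compare 9 vs 11: take 9 from left. Merged: [1, 9]
Compare 9 vs 11: take 9 from left. Merged: [1, 9, 9]
Compare 33 vs 11: take 11 from right. Merged: [1, 9, 9, 11]
Compare 33 vs 11: take 11 from right. Merged: [1, 9, 9, 11, 11]
Compare 33 vs 16: take 16 from right. Merged: [1, 9, 9, 11, 11, 16]
Compare 33 vs 35: take 33 from left. Merged: [1, 9, 9, 11, 11, 16, 33]
Compare 37 vs 35: take 35 from right. Merged: [1, 9, 9, 11, 11, 16, 33, 35]
Compare 37 vs 38: take 37 from left. Merged: [1, 9, 9, 11, 11, 16, 33, 35, 37]
Append remaining from right: [38, 39]. Merged: [1, 9, 9, 11, 11, 16, 33, 35, 37, 38, 39]

Final merged array: [1, 9, 9, 11, 11, 16, 33, 35, 37, 38, 39]
Total comparisons: 9

The merged array is [1, 9, 9, 11, 11, 16, 33, 35, 37, 38, 39], requiring 9 comparisons. The merge step runs in O(n) time where n is the total number of elements.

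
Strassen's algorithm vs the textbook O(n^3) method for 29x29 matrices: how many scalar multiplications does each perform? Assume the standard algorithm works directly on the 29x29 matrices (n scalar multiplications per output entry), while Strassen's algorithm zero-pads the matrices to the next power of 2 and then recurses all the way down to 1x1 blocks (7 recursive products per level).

Matrix multiplication for 29x29 matrices:

Strassen's algorithm requires power-of-2 dimensions. Pad 29x29 to 32x32 (next power of 2).

Standard algorithm: 29^3 = 24389 multiplications
Strassen's algorithm: 7^(log2(32)) = 7^5 = 16807 multiplications
Savings: 24389 - 16807 = 7582 multiplications

Standard: 24389 multiplications (29^3). Strassen: 16807 multiplications (7^5, after padding to 32x32). Strassen reduces 8 recursive multiplications to 7 at each level.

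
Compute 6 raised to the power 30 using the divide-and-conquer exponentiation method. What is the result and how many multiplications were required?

Computing 6^30 by squaring (build up from 6^1; each line after the first costs one multiplication):

6^1 = 6
6^2 = (6^1)^2 = 6^2 = 36
6^3 = 6 * 6^2 = 6 * 36 = 216
6^6 = (6^3)^2 = 216^2 = 46656
6^7 = 6 * 6^6 = 6 * 46656 = 279936
6^14 = (6^7)^2 = 279936^2 = 78364164096
6^15 = 6 * 6^14 = 6 * 78364164096 = 470184984576
6^30 = (6^15)^2 = 470184984576^2 = 221073919720733357899776

Result: 221073919720733357899776
Multiplications needed: 7 (7 lines after 6^1)

6^30 = 221073919720733357899776. Using exponentiation by squaring, this requires 7 multiplications. The key idea: if the exponent is even, square the half-power; if odd, multiply by the base once.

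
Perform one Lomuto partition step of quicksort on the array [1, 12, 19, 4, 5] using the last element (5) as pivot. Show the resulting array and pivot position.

Lomuto partition with pivot = 5:

Initial array: [1, 12, 19, 4, 5]

arr[0]=1 <= 5: swap with position 0, array becomes [1, 12, 19, 4, 5]
arr[1]=12 > 5: no swap
arr[2]=19 > 5: no swap
arr[3]=4 <= 5: swap with position 1, array becomes [1, 4, 19, 12, 5]

Place pivot at position 2: [1, 4, 5, 12, 19]
Pivot position: 2

After partitioning with pivot 5, the array becomes [1, 4, 5, 12, 19]. The pivot is placed at index 2. All elements to the left of the pivot are <= 5, and all elements to the right are > 5.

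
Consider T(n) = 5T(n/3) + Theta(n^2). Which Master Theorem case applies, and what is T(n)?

Master Theorem for T(n) = 5T(n/3) + O(n^2):

a = 5, b = 3, c = 2
log_b(a) = log_3(5) = 1.4650

Case 3: c = 2 > log_3(5) = 1.4650
T(n) = O(n^2) = O(n^2)

For T(n) = 5T(n/3) + O(n^2): log_3(5) = 1.4650. This is Case 3 of the Master Theorem (c > log_b(a), work dominated by root), giving O(n^2).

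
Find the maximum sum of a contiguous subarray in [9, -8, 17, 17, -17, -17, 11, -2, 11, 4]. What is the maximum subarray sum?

Using Kadane's algorithm on [9, -8, 17, 17, -17, -17, 11, -2, 11, 4]:

Scanning through the array:
Position 1 (value -8): max_ending_here = 1, max_so_far = 9
Position 2 (value 17): max_ending_here = 18, max_so_far = 18
Position 3 (value 17): max_ending_here = 35, max_so_far = 35
Position 4 (value -17): max_ending_here = 18, max_so_far = 35
Position 5 (value -17): max_ending_here = 1, max_so_far = 35
Position 6 (value 11): max_ending_here = 12, max_so_far = 35
Position 7 (value -2): max_ending_here = 10, max_so_far = 35
Position 8 (value 11): max_ending_here = 21, max_so_far = 35
Position 9 (value 4): max_ending_here = 25, max_so_far = 35

Maximum subarray: [9, -8, 17, 17]
Maximum sum: 35

The maximum subarray is [9, -8, 17, 17] with sum 35. This subarray runs from index 0 to index 3.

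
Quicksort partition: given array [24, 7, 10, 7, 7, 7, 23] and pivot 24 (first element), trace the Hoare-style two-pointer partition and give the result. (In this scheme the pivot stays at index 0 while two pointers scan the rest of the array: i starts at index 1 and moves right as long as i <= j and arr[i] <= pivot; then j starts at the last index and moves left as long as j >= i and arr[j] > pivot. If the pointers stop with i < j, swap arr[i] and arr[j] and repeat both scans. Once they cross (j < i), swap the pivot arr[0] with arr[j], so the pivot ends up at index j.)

Hoare-style two-pointer partition with pivot = 24:

Initial array: [24, 7, 10, 7, 7, 7, 23]

Pointers start at i = 1, j = 6.
i ends at 7, j ends at 6: the pointers have crossed (j < i), so scanning stops.

Swap pivot arr[0] with arr[6] to place pivot at position 6: [23, 7, 10, 7, 7, 7, 24]
Pivot position: 6

After partitioning with pivot 24, the array becomes [23, 7, 10, 7, 7, 7, 24]. The pivot is placed at index 6. All elements to the left of the pivot are <= 24, and all elements to the right are > 24.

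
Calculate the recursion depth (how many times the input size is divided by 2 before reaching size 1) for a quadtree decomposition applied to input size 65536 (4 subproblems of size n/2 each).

For divide and conquer with division factor 2:

Problem sizes at each level:
Level 0: 65536
Level 1: 32768
Level 2: 16384
Level 3: 8192
Level 4: 4096
Level 5: 2048
Level 6: 1024
Level 7: 512
Level 8: 256
Level 9: 128
Level 10: 64
Level 11: 32
Level 12: 16
Level 13: 8
Level 14: 4
Level 15: 2
Level 16: 1

The root is level 0 and the size-1 base case is level 16 (the tree spans levels 0 through 16, i.e. 17 levels counting the root), so the depth is the number of divisions: log_2(65536) = 16

The recursion tree depth is log_2(65536) = 16. At each level, the problem size is divided by 2, so it takes 16 divisions to reduce to a base case of size 1. The algorithm makes 4 recursive calls at each level.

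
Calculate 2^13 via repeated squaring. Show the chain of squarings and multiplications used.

Computing 2^13 by squaring (build up from 2^1; each line after the first costs one multiplication):

2^1 = 2
2^2 = (2^1)^2 = 2^2 = 4
2^3 = 2 * 2^2 = 2 * 4 = 8
2^6 = (2^3)^2 = 8^2 = 64
2^12 = (2^6)^2 = 64^2 = 4096
2^13 = 2 * 2^12 = 2 * 4096 = 8192

Result: 8192
Multiplications needed: 5 (5 lines after 2^1)

2^13 = 8192. Using exponentiation by squaring, this requires 5 multiplications. The key idea: if the exponent is even, square the half-power; if odd, multiply by the base once.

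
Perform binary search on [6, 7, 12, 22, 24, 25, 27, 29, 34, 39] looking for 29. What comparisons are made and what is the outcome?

Binary search for 29 in [6, 7, 12, 22, 24, 25, 27, 29, 34, 39]:

lo=0, hi=9, mid=4, arr[mid]=24 -> 24 < 29, search right half
lo=5, hi=9, mid=7, arr[mid]=29 -> Found target at index 7!

Binary search finds 29 at index 7 after 2 comparisons. The search repeatedly halves the search space by comparing with the middle element.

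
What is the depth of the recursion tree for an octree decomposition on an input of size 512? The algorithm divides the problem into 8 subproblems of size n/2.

For divide and conquer with division factor 2:

Problem sizes at each level:
Level 0: 512
Level 1: 256
Level 2: 128
Level 3: 64
Level 4: 32
Level 5: 16
Level 6: 8
Level 7: 4
Level 8: 2
Level 9: 1

The root is level 0 and the size-1 base case is level 9 (the tree spans levels 0 through 9, i.e. 10 levels counting the root), so the depth is the number of divisions: log_2(512) = 9

The recursion tree depth is log_2(512) = 9. At each level, the problem size is divided by 2, so it takes 9 divisions to reduce to a base case of size 1. The algorithm makes 8 recursive calls at each level.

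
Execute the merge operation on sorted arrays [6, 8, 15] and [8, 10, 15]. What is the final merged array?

Merging process:

Compare 6 vs 8: take 6 from left. Merged: [6]
Compare 8 vs 8: take 8 from left. Merged: [6, 8]
Compare 15 vs 8: take 8 from right. Merged: [6, 8, 8]
Compare 15 vs 10: take 10 from right. Merged: [6, 8, 8, 10]
Compare 15 vs 15: take 15 from left. Merged: [6, 8, 8, 10, 15]
Append remaining from right: [15]. Merged: [6, 8, 8, 10, 15, 15]

Final merged array: [6, 8, 8, 10, 15, 15]
Total comparisons: 5

The merged array is [6, 8, 8, 10, 15, 15], requiring 5 comparisons. The merge step runs in O(n) time where n is the total number of elements.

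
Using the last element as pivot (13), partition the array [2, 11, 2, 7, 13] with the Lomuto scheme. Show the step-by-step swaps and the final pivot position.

Lomuto partition with pivot = 13:

Initial array: [2, 11, 2, 7, 13]

arr[0]=2 <= 13: swap with position 0, array becomes [2, 11, 2, 7, 13]
arr[1]=11 <= 13: swap with position 1, array becomes [2, 11, 2, 7, 13]
arr[2]=2 <= 13: swap with position 2, array becomes [2, 11, 2, 7, 13]
arr[3]=7 <= 13: swap with position 3, array becomes [2, 11, 2, 7, 13]

Place pivot at position 4: [2, 11, 2, 7, 13]
Pivot position: 4

After partitioning with pivot 13, the array becomes [2, 11, 2, 7, 13]. The pivot is placed at index 4. All elements to the left of the pivot are <= 13, and all elements to the right are > 13.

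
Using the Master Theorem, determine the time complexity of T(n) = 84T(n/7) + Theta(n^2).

Master Theorem for T(n) = 84T(n/7) + O(n^2):

a = 84, b = 7, c = 2
log_b(a) = log_7(84) = 2.2770

Case 1: c = 2 < log_7(84) = 2.2770
T(n) = O(n^(log_7 84))

For T(n) = 84T(n/7) + O(n^2): log_7(84) = 2.2770. This is Case 1 of the Master Theorem (c < log_b(a), work dominated by leaves), giving O(n^(log_7 84)).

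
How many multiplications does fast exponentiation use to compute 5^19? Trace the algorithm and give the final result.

Computing 5^19 by squaring (build up from 5^1; each line after the first costs one multiplication):

5^1 = 5
5^2 = (5^1)^2 = 5^2 = 25
5^4 = (5^2)^2 = 25^2 = 625
5^8 = (5^4)^2 = 625^2 = 390625
5^9 = 5 * 5^8 = 5 * 390625 = 1953125
5^18 = (5^9)^2 = 1953125^2 = 3814697265625
5^19 = 5 * 5^18 = 5 * 3814697265625 = 19073486328125

Result: 19073486328125
Multiplications needed: 6 (6 lines after 5^1)

5^19 = 19073486328125. Using exponentiation by squaring, this requires 6 multiplications. The key idea: if the exponent is even, square the half-power; if odd, multiply by the base once.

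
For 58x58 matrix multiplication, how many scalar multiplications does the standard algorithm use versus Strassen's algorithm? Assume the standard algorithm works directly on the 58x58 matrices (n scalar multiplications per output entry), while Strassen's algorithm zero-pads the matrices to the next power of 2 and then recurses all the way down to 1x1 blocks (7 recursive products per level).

Matrix multiplication for 58x58 matrices:

Strassen's algorithm requires power-of-2 dimensions. Pad 58x58 to 64x64 (next power of 2).

Standard algorithm: 58^3 = 195112 multiplications
Strassen's algorithm: 7^(log2(64)) = 7^6 = 117649 multiplications
Savings: 195112 - 117649 = 77463 multiplications

Standard: 195112 multiplications (58^3). Strassen: 117649 multiplications (7^6, after padding to 64x64). Strassen reduces 8 recursive multiplications to 7 at each level.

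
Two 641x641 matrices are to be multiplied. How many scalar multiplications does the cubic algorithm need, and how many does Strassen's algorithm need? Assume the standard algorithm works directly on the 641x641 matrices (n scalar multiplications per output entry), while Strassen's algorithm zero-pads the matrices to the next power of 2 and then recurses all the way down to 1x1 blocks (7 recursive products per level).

Matrix multiplication for 641x641 matrices:

Strassen's algorithm requires power-of-2 dimensions. Pad 641x641 to 1024x1024 (next power of 2).

Standard algorithm: 641^3 = 263374721 multiplications
Strassen's algorithm: 7^(log2(1024)) = 7^10 = 282475249 multiplications
Difference: 263374721 - 282475249 = -19100528 (Strassen uses MORE here due to padding overhead — for small or just-over-power-of-2 n, padding can outweigh the per-level savings)

Standard: 263374721 multiplications (641^3). Strassen: 282475249 multiplications (7^10, after padding to 1024x1024). Strassen reduces 8 recursive multiplications to 7 at each level.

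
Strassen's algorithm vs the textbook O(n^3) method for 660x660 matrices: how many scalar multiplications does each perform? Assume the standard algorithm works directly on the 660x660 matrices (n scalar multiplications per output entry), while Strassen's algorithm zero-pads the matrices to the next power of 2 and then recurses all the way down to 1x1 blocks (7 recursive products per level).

Matrix multiplication for 660x660 matrices:

Strassen's algorithm requires power-of-2 dimensions. Pad 660x660 to 1024x1024 (next power of 2).

Standard algorithm: 660^3 = 287496000 multiplications
Strassen's algorithm: 7^(log2(1024)) = 7^10 = 282475249 multiplications
Savings: 287496000 - 282475249 = 5020751 multiplications

Standard: 287496000 multiplications (660^3). Strassen: 282475249 multiplications (7^10, after padding to 1024x1024). Strassen reduces 8 recursive multiplications to 7 at each level.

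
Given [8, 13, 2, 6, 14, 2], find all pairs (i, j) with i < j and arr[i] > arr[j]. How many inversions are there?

Finding inversions in [8, 13, 2, 6, 14, 2]:

(0, 2): arr[0]=8 > arr[2]=2
(0, 3): arr[0]=8 > arr[3]=6
(0, 5): arr[0]=8 > arr[5]=2
(1, 2): arr[1]=13 > arr[2]=2
(1, 3): arr[1]=13 > arr[3]=6
(1, 5): arr[1]=13 > arr[5]=2
(3, 5): arr[3]=6 > arr[5]=2
(4, 5): arr[4]=14 > arr[5]=2

Total inversions: 8

The array has 8 inversion(s): (0,2), (0,3), (0,5), (1,2), (1,3), (1,5), (3,5), (4,5). Each pair (i,j) satisfies i < j and arr[i] > arr[j].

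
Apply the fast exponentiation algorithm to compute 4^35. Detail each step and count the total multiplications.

Computing 4^35 by squaring (build up from 4^1; each line after the first costs one multiplication):

4^1 = 4
4^2 = (4^1)^2 = 4^2 = 16
4^4 = (4^2)^2 = 16^2 = 256
4^8 = (4^4)^2 = 256^2 = 65536
4^16 = (4^8)^2 = 65536^2 = 4294967296
4^17 = 4 * 4^16 = 4 * 4294967296 = 17179869184
4^34 = (4^17)^2 = 17179869184^2 = 295147905179352825856
4^35 = 4 * 4^34 = 4 * 295147905179352825856 = 1180591620717411303424

Result: 1180591620717411303424
Multiplications needed: 7 (7 lines after 4^1)

4^35 = 1180591620717411303424. Using exponentiation by squaring, this requires 7 multiplications. The key idea: if the exponent is even, square the half-power; if odd, multiply by the base once.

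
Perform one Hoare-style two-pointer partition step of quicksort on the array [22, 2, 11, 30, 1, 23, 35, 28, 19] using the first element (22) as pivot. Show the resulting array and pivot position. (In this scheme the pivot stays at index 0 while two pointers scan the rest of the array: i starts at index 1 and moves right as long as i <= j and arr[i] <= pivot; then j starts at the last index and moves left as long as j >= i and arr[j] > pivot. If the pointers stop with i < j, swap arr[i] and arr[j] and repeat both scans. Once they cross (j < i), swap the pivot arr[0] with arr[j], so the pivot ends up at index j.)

Hoare-style two-pointer partition with pivot = 22:

Initial array: [22, 2, 11, 30, 1, 23, 35, 28, 19]

Pointers start at i = 1, j = 8.
i stops at index 3 (arr[3]=30 > 22), j stops at index 8 (arr[8]=19 <= 22): swap arr[3] and arr[8], array becomes [22, 2, 11, 19, 1, 23, 35, 28, 30]
i ends at 5, j ends at 4: the pointers have crossed (j < i), so scanning stops.

Swap pivot arr[0] with arr[4] to place pivot at position 4: [1, 2, 11, 19, 22, 23, 35, 28, 30]
Pivot position: 4

After partitioning with pivot 22, the array becomes [1, 2, 11, 19, 22, 23, 35, 28, 30]. The pivot is placed at index 4. All elements to the left of the pivot are <= 22, and all elements to the right are > 22.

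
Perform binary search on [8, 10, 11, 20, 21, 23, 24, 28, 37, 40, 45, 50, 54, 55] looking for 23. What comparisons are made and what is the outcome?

Binary search for 23 in [8, 10, 11, 20, 21, 23, 24, 28, 37, 40, 45, 50, 54, 55]:

lo=0, hi=13, mid=6, arr[mid]=24 -> 24 > 23, search left half
lo=0, hi=5, mid=2, arr[mid]=11 -> 11 < 23, search right half
lo=3, hi=5, mid=4, arr[mid]=21 -> 21 < 23, search right half
lo=5, hi=5, mid=5, arr[mid]=23 -> Found target at index 5!

Binary search finds 23 at index 5 after 4 comparisons. The search repeatedly halves the search space by comparing with the middle element.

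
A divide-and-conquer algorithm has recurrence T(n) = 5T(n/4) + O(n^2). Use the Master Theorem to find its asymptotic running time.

Master Theorem for T(n) = 5T(n/4) + O(n^2):

a = 5, b = 4, c = 2
log_b(a) = log_4(5) = 1.1610

Case 3: c = 2 > log_4(5) = 1.1610
T(n) = O(n^2) = O(n^2)

For T(n) = 5T(n/4) + O(n^2): log_4(5) = 1.1610. This is Case 3 of the Master Theorem (c > log_b(a), work dominated by root), giving O(n^2).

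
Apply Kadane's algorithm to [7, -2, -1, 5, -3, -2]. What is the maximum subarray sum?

Using Kadane's algorithm on [7, -2, -1, 5, -3, -2]:

Scanning through the array:
Position 1 (value -2): max_ending_here = 5, max_so_far = 7
Position 2 (value -1): max_ending_here = 4, max_so_far = 7
Position 3 (value 5): max_ending_here = 9, max_so_far = 9
Position 4 (value -3): max_ending_here = 6, max_so_far = 9
Position 5 (value -2): max_ending_here = 4, max_so_far = 9

Maximum subarray: [7, -2, -1, 5]
Maximum sum: 9

The maximum subarray is [7, -2, -1, 5] with sum 9. This subarray runs from index 0 to index 3.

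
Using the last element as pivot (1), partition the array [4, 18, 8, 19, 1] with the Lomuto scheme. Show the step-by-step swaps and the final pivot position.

Lomuto partition with pivot = 1:

Initial array: [4, 18, 8, 19, 1]

arr[0]=4 > 1: no swap
arr[1]=18 > 1: no swap
arr[2]=8 > 1: no swap
arr[3]=19 > 1: no swap

Place pivot at position 0: [1, 18, 8, 19, 4]
Pivot position: 0

After partitioning with pivot 1, the array becomes [1, 18, 8, 19, 4]. The pivot is placed at index 0. All elements to the left of the pivot are <= 1, and all elements to the right are > 1.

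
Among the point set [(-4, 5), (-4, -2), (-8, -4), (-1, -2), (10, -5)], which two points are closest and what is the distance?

Computing all pairwise distances among 5 points:

d((-4, 5), (-4, -2)) = 7.0
d((-4, 5), (-8, -4)) = 9.8489
d((-4, 5), (-1, -2)) = 7.6158
d((-4, 5), (10, -5)) = 17.2047
d((-4, -2), (-8, -4)) = 4.4721
d((-4, -2), (-1, -2)) = 3.0 <-- minimum
d((-4, -2), (10, -5)) = 14.3178
d((-8, -4), (-1, -2)) = 7.2801
d((-8, -4), (10, -5)) = 18.0278
d((-1, -2), (10, -5)) = 11.4018

Closest pair: (-4, -2) and (-1, -2) with distance 3.0

The closest pair is (-4, -2) and (-1, -2) with Euclidean distance 3.0. For 5 points, brute-force pairwise comparison is shown above. For large n, the divide-and-conquer algorithm (sort by x, recurse on halves, check the dividing strip) achieves O(n log n).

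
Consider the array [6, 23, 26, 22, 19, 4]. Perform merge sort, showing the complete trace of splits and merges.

Merge sort trace:

Split: [6, 23, 26, 22, 19, 4] -> [6, 23, 26] and [22, 19, 4]
  Split: [6, 23, 26] -> [6] and [23, 26]
    Split: [23, 26] -> [23] and [26]
    Merge: [23] + [26] -> [23, 26]
  Merge: [6] + [23, 26] -> [6, 23, 26]
  Split: [22, 19, 4] -> [22] and [19, 4]
    Split: [19, 4] -> [19] and [4]
    Merge: [19] + [4] -> [4, 19]
  Merge: [22] + [4, 19] -> [4, 19, 22]
Merge: [6, 23, 26] + [4, 19, 22] -> [4, 6, 19, 22, 23, 26]

Final sorted array: [4, 6, 19, 22, 23, 26]

The merge sort proceeds by recursively splitting the array and merging sorted halves.
After all merges, the sorted array is [4, 6, 19, 22, 23, 26].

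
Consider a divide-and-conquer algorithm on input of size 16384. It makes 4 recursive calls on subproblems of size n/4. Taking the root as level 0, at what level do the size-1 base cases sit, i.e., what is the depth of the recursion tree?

For divide and conquer with division factor 4:

Problem sizes at each level:
Level 0: 16384
Level 1: 4096
Level 2: 1024
Level 3: 256
Level 4: 64
Level 5: 16
Level 6: 4
Level 7: 1

The root is level 0 and the size-1 base case is level 7 (the tree spans levels 0 through 7, i.e. 8 levels counting the root), so the depth is the number of divisions: log_4(16384) = 7

The recursion tree depth is log_4(16384) = 7. At each level, the problem size is divided by 4, so it takes 7 divisions to reduce to a base case of size 1. The algorithm makes 4 recursive calls at each level.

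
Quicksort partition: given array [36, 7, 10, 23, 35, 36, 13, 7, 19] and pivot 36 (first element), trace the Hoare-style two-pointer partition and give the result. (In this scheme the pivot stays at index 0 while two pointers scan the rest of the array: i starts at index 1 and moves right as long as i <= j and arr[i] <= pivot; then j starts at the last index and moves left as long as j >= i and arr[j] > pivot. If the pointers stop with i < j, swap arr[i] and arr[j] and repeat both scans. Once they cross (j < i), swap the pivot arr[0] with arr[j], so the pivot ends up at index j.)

Hoare-style two-pointer partition with pivot = 36:

Initial array: [36, 7, 10, 23, 35, 36, 13, 7, 19]

Pointers start at i = 1, j = 8.
i ends at 9, j ends at 8: the pointers have crossed (j < i), so scanning stops.

Swap pivot arr[0] with arr[8] to place pivot at position 8: [19, 7, 10, 23, 35, 36, 13, 7, 36]
Pivot position: 8

After partitioning with pivot 36, the array becomes [19, 7, 10, 23, 35, 36, 13, 7, 36]. The pivot is placed at index 8. All elements to the left of the pivot are <= 36, and all elements to the right are > 36.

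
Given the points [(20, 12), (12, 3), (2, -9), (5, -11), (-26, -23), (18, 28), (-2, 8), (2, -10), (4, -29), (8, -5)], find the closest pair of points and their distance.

Computing all pairwise distances among 10 points:

d((20, 12), (12, 3)) = 12.0416
d((20, 12), (2, -9)) = 27.6586
d((20, 12), (5, -11)) = 27.4591
d((20, 12), (-26, -23)) = 57.8014
d((20, 12), (18, 28)) = 16.1245
d((20, 12), (-2, 8)) = 22.3607
d((20, 12), (2, -10)) = 28.4253
d((20, 12), (4, -29)) = 44.0114
d((20, 12), (8, -5)) = 20.8087
d((12, 3), (2, -9)) = 15.6205
d((12, 3), (5, -11)) = 15.6525
d((12, 3), (-26, -23)) = 46.0435
d((12, 3), (18, 28)) = 25.7099
d((12, 3), (-2, 8)) = 14.8661
d((12, 3), (2, -10)) = 16.4012
d((12, 3), (4, -29)) = 32.9848
d((12, 3), (8, -5)) = 8.9443
d((2, -9), (5, -11)) = 3.6056
d((2, -9), (-26, -23)) = 31.305
d((2, -9), (18, 28)) = 40.3113
d((2, -9), (-2, 8)) = 17.4642
d((2, -9), (2, -10)) = 1.0 <-- minimum
d((2, -9), (4, -29)) = 20.0998
d((2, -9), (8, -5)) = 7.2111
d((5, -11), (-26, -23)) = 33.2415
d((5, -11), (18, 28)) = 41.1096
d((5, -11), (-2, 8)) = 20.2485
d((5, -11), (2, -10)) = 3.1623
d((5, -11), (4, -29)) = 18.0278
d((5, -11), (8, -5)) = 6.7082
d((-26, -23), (18, 28)) = 67.3573
d((-26, -23), (-2, 8)) = 39.2046
d((-26, -23), (2, -10)) = 30.8707
d((-26, -23), (4, -29)) = 30.5941
d((-26, -23), (8, -5)) = 38.4708
d((18, 28), (-2, 8)) = 28.2843
d((18, 28), (2, -10)) = 41.2311
d((18, 28), (4, -29)) = 58.6941
d((18, 28), (8, -5)) = 34.4819
d((-2, 8), (2, -10)) = 18.4391
d((-2, 8), (4, -29)) = 37.4833
d((-2, 8), (8, -5)) = 16.4012
d((2, -10), (4, -29)) = 19.105
d((2, -10), (8, -5)) = 7.8102
d((4, -29), (8, -5)) = 24.3311

Closest pair: (2, -9) and (2, -10) with distance 1.0

The closest pair is (2, -9) and (2, -10) with Euclidean distance 1.0. For 10 points, brute-force pairwise comparison is shown above. For large n, the divide-and-conquer algorithm (sort by x, recurse on halves, check the dividing strip) achieves O(n log n).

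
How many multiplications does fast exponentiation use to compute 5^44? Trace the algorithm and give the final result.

Computing 5^44 by squaring (build up from 5^1; each line after the first costs one multiplication):

5^1 = 5
5^2 = (5^1)^2 = 5^2 = 25
5^4 = (5^2)^2 = 25^2 = 625
5^5 = 5 * 5^4 = 5 * 625 = 3125
5^10 = (5^5)^2 = 3125^2 = 9765625
5^11 = 5 * 5^10 = 5 * 9765625 = 48828125
5^22 = (5^11)^2 = 48828125^2 = 2384185791015625
5^44 = (5^22)^2 = 2384185791015625^2 = 5684341886080801486968994140625

Result: 5684341886080801486968994140625
Multiplications needed: 7 (7 lines after 5^1)

5^44 = 5684341886080801486968994140625. Using exponentiation by squaring, this requires 7 multiplications. The key idea: if the exponent is even, square the half-power; if odd, multiply by the base once.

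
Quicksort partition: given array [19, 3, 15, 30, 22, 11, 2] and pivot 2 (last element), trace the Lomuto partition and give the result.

Lomuto partition with pivot = 2:

Initial array: [19, 3, 15, 30, 22, 11, 2]

arr[0]=19 > 2: no swap
arr[1]=3 > 2: no swap
arr[2]=15 > 2: no swap
arr[3]=30 > 2: no swap
arr[4]=22 > 2: no swap
arr[5]=11 > 2: no swap

Place pivot at position 0: [2, 3, 15, 30, 22, 11, 19]
Pivot position: 0

After partitioning with pivot 2, the array becomes [2, 3, 15, 30, 22, 11, 19]. The pivot is placed at index 0. All elements to the left of the pivot are <= 2, and all elements to the right are > 2.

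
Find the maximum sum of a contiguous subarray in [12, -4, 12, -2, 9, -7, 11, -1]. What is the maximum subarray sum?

Using Kadane's algorithm on [12, -4, 12, -2, 9, -7, 11, -1]:

Scanning through the array:
Position 1 (value -4): max_ending_here = 8, max_so_far = 12
Position 2 (value 12): max_ending_here = 20, max_so_far = 20
Position 3 (value -2): max_ending_here = 18, max_so_far = 20
Position 4 (value 9): max_ending_here = 27, max_so_far = 27
Position 5 (value -7): max_ending_here = 20, max_so_far = 27
Position 6 (value 11): max_ending_here = 31, max_so_far = 31
Position 7 (value -1): max_ending_here = 30, max_so_far = 31

Maximum subarray: [12, -4, 12, -2, 9, -7, 11]
Maximum sum: 31

The maximum subarray is [12, -4, 12, -2, 9, -7, 11] with sum 31. This subarray runs from index 0 to index 6.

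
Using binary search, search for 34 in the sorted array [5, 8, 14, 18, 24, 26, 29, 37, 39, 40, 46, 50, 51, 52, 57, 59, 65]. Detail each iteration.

Binary search for 34 in [5, 8, 14, 18, 24, 26, 29, 37, 39, 40, 46, 50, 51, 52, 57, 59, 65]:

lo=0, hi=16, mid=8, arr[mid]=39 -> 39 > 34, search left half
lo=0, hi=7, mid=3, arr[mid]=18 -> 18 < 34, search right half
lo=4, hi=7, mid=5, arr[mid]=26 -> 26 < 34, search right half
lo=6, hi=7, mid=6, arr[mid]=29 -> 29 < 34, search right half
lo=7, hi=7, mid=7, arr[mid]=37 -> 37 > 34, search left half
lo=7 > hi=6, target 34 not found

Binary search determines that 34 is not in the array after 5 comparisons. The search space was exhausted without finding the target.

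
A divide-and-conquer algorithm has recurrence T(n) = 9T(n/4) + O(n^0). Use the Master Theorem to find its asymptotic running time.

Master Theorem for T(n) = 9T(n/4) + O(n^0):

a = 9, b = 4, c = 0
log_b(a) = log_4(9) = 1.5850

Case 1: c = 0 < log_4(9) = 1.5850
T(n) = O(n^(log_4 9))

For T(n) = 9T(n/4) + O(n^0): log_4(9) = 1.5850. This is Case 1 of the Master Theorem (c < log_b(a), work dominated by leaves), giving O(n^(log_4 9)).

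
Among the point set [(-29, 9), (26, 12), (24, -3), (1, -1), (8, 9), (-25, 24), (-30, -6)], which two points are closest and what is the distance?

Computing all pairwise distances among 7 points:

d((-29, 9), (26, 12)) = 55.0818
d((-29, 9), (24, -3)) = 54.3415
d((-29, 9), (1, -1)) = 31.6228
d((-29, 9), (8, 9)) = 37.0
d((-29, 9), (-25, 24)) = 15.5242
d((-29, 9), (-30, -6)) = 15.0333
d((26, 12), (24, -3)) = 15.1327
d((26, 12), (1, -1)) = 28.178
d((26, 12), (8, 9)) = 18.2483
d((26, 12), (-25, 24)) = 52.3927
d((26, 12), (-30, -6)) = 58.8218
d((24, -3), (1, -1)) = 23.0868
d((24, -3), (8, 9)) = 20.0
d((24, -3), (-25, 24)) = 55.9464
d((24, -3), (-30, -6)) = 54.0833
d((1, -1), (8, 9)) = 12.2066 <-- minimum
d((1, -1), (-25, 24)) = 36.0694
d((1, -1), (-30, -6)) = 31.4006
d((8, 9), (-25, 24)) = 36.2491
d((8, 9), (-30, -6)) = 40.8534
d((-25, 24), (-30, -6)) = 30.4138

Closest pair: (1, -1) and (8, 9) with distance 12.2066

The closest pair is (1, -1) and (8, 9) with Euclidean distance 12.2066. For 7 points, brute-force pairwise comparison is shown above. For large n, the divide-and-conquer algorithm (sort by x, recurse on halves, check the dividing strip) achieves O(n log n).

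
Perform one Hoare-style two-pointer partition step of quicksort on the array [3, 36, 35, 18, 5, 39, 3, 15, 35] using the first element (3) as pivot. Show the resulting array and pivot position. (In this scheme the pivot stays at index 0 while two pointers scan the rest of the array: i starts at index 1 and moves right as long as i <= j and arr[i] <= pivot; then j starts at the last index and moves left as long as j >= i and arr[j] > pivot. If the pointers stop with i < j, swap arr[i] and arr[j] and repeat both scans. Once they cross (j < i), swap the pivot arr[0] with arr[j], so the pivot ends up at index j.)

Hoare-style two-pointer partition with pivot = 3:

Initial array: [3, 36, 35, 18, 5, 39, 3, 15, 35]

Pointers start at i = 1, j = 8.
i stops at index 1 (arr[1]=36 > 3), j stops at index 6 (arr[6]=3 <= 3): swap arr[1] and arr[6], array becomes [3, 3, 35, 18, 5, 39, 36, 15, 35]
i ends at 2, j ends at 1: the pointers have crossed (j < i), so scanning stops.

Swap pivot arr[0] with arr[1] to place pivot at position 1: [3, 3, 35, 18, 5, 39, 36, 15, 35]
Pivot position: 1

After partitioning with pivot 3, the array becomes [3, 3, 35, 18, 5, 39, 36, 15, 35]. The pivot is placed at index 1. All elements to the left of the pivot are <= 3, and all elements to the right are > 3.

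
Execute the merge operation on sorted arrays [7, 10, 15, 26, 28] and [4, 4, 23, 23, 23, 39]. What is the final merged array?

Merging process:

Compare 7 vs 4: take 4 from right. Merged: [4]
Compare 7 vs 4: take 4 from right. Merged: [4, 4]
Compare 7 vs 23: take 7 from left. Merged: [4, 4, 7]
Compare 10 vs 23: take 10 from left. Merged: [4, 4, 7, 10]
Compare 15 vs 23: take 15 from left. Merged: [4, 4, 7, 10, 15]
Compare 26 vs 23: take 23 from right. Merged: [4, 4, 7, 10, 15, 23]
Compare 26 vs 23: take 23 from right. Merged: [4, 4, 7, 10, 15, 23, 23]
Compare 26 vs 23: take 23 from right. Merged: [4, 4, 7, 10, 15, 23, 23, 23]
Compare 26 vs 39: take 26 from left. Merged: [4, 4, 7, 10, 15, 23, 23, 23, 26]
Compare 28 vs 39: take 28 from left. Merged: [4, 4, 7, 10, 15, 23, 23, 23, 26, 28]
Append remaining from right: [39]. Merged: [4, 4, 7, 10, 15, 23, 23, 23, 26, 28, 39]

Final merged array: [4, 4, 7, 10, 15, 23, 23, 23, 26, 28, 39]
Total comparisons: 10

The merged array is [4, 4, 7, 10, 15, 23, 23, 23, 26, 28, 39], requiring 10 comparisons. The merge step runs in O(n) time where n is the total number of elements.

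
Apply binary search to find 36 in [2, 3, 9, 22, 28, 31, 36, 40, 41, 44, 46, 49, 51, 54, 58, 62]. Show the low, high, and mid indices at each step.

Binary search for 36 in [2, 3, 9, 22, 28, 31, 36, 40, 41, 44, 46, 49, 51, 54, 58, 62]:

lo=0, hi=15, mid=7, arr[mid]=40 -> 40 > 36, search left half
lo=0, hi=6, mid=3, arr[mid]=22 -> 22 < 36, search right half
lo=4, hi=6, mid=5, arr[mid]=31 -> 31 < 36, search right half
lo=6, hi=6, mid=6, arr[mid]=36 -> Found target at index 6!

Binary search finds 36 at index 6 after 4 comparisons. The search repeatedly halves the search space by comparing with the middle element.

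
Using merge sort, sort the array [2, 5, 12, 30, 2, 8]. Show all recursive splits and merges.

Merge sort trace:

Split: [2, 5, 12, 30, 2, 8] -> [2, 5, 12] and [30, 2, 8]
  Split: [2, 5, 12] -> [2] and [5, 12]
    Split: [5, 12] -> [5] and [12]
    Merge: [5] + [12] -> [5, 12]
  Merge: [2] + [5, 12] -> [2, 5, 12]
  Split: [30, 2, 8] -> [30] and [2, 8]
    Split: [2, 8] -> [2] and [8]
    Merge: [2] + [8] -> [2, 8]
  Merge: [30] + [2, 8] -> [2, 8, 30]
Merge: [2, 5, 12] + [2, 8, 30] -> [2, 2, 5, 8, 12, 30]

Final sorted array: [2, 2, 5, 8, 12, 30]

The merge sort proceeds by recursively splitting the array and merging sorted halves.
After all merges, the sorted array is [2, 2, 5, 8, 12, 30].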